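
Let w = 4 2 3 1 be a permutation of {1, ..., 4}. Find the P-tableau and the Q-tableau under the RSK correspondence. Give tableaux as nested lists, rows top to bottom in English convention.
P = [[1, 3], [2], [4]], Q = [[1, 3], [2], [4]]

Insert each entry of the permutation into P by Schensted row insertion, recording in Q the position of each new cell.

Insert 4: appended to row 1. P = [[4]], Q = [[1]].
Insert 2: 2 bumps 4 from row 1; 4 starts row 2. P = [[2], [4]], Q = [[1], [2]].
Insert 3: appended to row 1. P = [[2, 3], [4]], Q = [[1, 3], [2]].
Insert 1: 1 bumps 2 from row 1; 2 bumps 4 from row 2; 4 starts row 3. P = [[1, 3], [2], [4]], Q = [[1, 3], [2], [4]].

So P = [[1, 3], [2], [4]], Q = [[1, 3], [2], [4]].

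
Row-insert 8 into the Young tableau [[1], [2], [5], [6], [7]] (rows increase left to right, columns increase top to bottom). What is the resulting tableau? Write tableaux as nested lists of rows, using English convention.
[[1, 8], [2], [5], [6], [7]]

8 is larger than every entry of row 1, so it is appended to row 1. The new tableau is [[1, 8], [2], [5], [6], [7]].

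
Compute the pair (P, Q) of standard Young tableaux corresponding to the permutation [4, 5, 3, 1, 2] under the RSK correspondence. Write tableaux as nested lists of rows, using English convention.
Insert each entry of the permutation into P by Schensted row insertion, recording in Q the position of each new cell.

Insert 4: appended to row 1. P = [[4]], Q = [[1]].
Insert 5: appended to row 1. P = [[4, 5]], Q = [[1, 2]].
Insert 3: 3 bumps 4 from row 1; 4 starts row 2. P = [[3, 5], [4]], Q = [[1, 2], [3]].
Insert 1: 1 bumps 3 from row 1; 3 bumps 4 from row 2; 4 starts row 3. P = [[1, 5], [3], [4]], Q = [[1, 2], [3], [4]].
Insert 2: 2 bumps 5 from row 1; 5 appends to row 2. P = [[1, 2], [3, 5], [4]], Q = [[1, 2], [3, 5], [4]].

So P = [[1, 2], [3, 5], [4]], Q = [[1, 2], [3, 5], [4]].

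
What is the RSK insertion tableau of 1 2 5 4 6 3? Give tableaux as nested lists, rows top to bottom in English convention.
P = [[1, 2, 3, 6], [4], [5]]

After inserting 1: P = [[1]].
After inserting 2: P = [[1, 2]].
After inserting 5: P = [[1, 2, 5]].
After inserting 4: P = [[1, 2, 4], [5]].
After inserting 6: P = [[1, 2, 4, 6], [5]].
After inserting 3: P = [[1, 2, 3, 6], [4], [5]].

So P = [[1, 2, 3, 6], [4], [5]].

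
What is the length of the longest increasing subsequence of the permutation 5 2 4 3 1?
2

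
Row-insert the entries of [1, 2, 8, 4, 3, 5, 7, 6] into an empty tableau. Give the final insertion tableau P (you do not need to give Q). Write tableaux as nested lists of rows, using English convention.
P = [[1, 2, 3, 5, 6], [4, 7], [8]]

After inserting 1: P = [[1]].
After inserting 2: P = [[1, 2]].
After inserting 8: P = [[1, 2, 8]].
After inserting 4: P = [[1, 2, 4], [8]].
After inserting 3: P = [[1, 2, 3], [4], [8]].
After inserting 5: P = [[1, 2, 3, 5], [4], [8]].
After inserting 7: P = [[1, 2, 3, 5, 7], [4], [8]].
After inserting 6: P = [[1, 2, 3, 5, 6], [4, 7], [8]].

So P = [[1, 2, 3, 5, 6], [4, 7], [8]].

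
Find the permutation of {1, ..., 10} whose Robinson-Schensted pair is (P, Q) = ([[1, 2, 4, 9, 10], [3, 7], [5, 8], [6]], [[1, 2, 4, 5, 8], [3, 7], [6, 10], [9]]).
Reverse the RSK construction: for i from n down to 1, find the cell of Q containing i, remove the entry at that cell from P, and reverse-bump it up through P; the value ejected from row 1 is w(i).

Step i=10: Q has 10 at row 3, column 2; remove 8 from row 3 of P and reverse-bump: 8 enters row 2 and ejects 7; 7 enters row 1 and ejects 4. So w(10) = 4. P is now [[1, 2, 7, 9, 10], [3, 8], [5], [6]].
Step i=9: Q has 9 at row 4, column 1; remove 6 from row 4 of P and reverse-bump: 6 enters row 3 and ejects 5; 5 enters row 2 and ejects 3; 3 enters row 1 and ejects 2. So w(9) = 2. P is now [[1, 3, 7, 9, 10], [5, 8], [6]].
Step i=8: Q has 8 at row 1, column 5; remove that cell from P, ejecting 10. So w(8) = 10. P is now [[1, 3, 7, 9], [5, 8], [6]].
Step i=7: Q has 7 at row 2, column 2; remove 8 from row 2 of P and reverse-bump: 8 enters row 1 and ejects 7. So w(7) = 7. P is now [[1, 3, 8, 9], [5], [6]].
Step i=6: Q has 6 at row 3, column 1; remove 6 from row 3 of P and reverse-bump: 6 enters row 2 and ejects 5; 5 enters row 1 and ejects 3. So w(6) = 3. P is now [[1, 5, 8, 9], [6]].
Step i=5: Q has 5 at row 1, column 4; remove that cell from P, ejecting 9. So w(5) = 9. P is now [[1, 5, 8], [6]].
Step i=4: Q has 4 at row 1, column 3; remove that cell from P, ejecting 8. So w(4) = 8. P is now [[1, 5], [6]].
Step i=3: Q has 3 at row 2, column 1; remove 6 from row 2 of P and reverse-bump: 6 enters row 1 and ejects 5. So w(3) = 5. P is now [[1, 6]].
Step i=2: Q has 2 at row 1, column 2; remove that cell from P, ejecting 6. So w(2) = 6. P is now [[1]].
Step i=1: Q has 1 at row 1, column 1; remove that cell from P, ejecting 1. So w(1) = 1. P is now [].

So w = 1 6 5 8 9 3 7 10 2 4.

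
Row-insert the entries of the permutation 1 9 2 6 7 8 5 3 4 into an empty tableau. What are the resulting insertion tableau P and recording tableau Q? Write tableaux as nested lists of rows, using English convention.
P = [[1, 2, 3, 4, 8], [5, 7], [6], [9]], Q = [[1, 2, 4, 5, 6], [3, 9], [7], [8]]

Insert each entry of the permutation into P by Schensted row insertion, recording in Q the position of each new cell.

Insert 1: appended to row 1. P = [[1]], Q = [[1]].
Insert 9: appended to row 1. P = [[1, 9]], Q = [[1, 2]].
Insert 2: 2 bumps 9 from row 1; 9 starts row 2. P = [[1, 2], [9]], Q = [[1, 2], [3]].
Insert 6: appended to row 1. P = [[1, 2, 6], [9]], Q = [[1, 2, 4], [3]].
Insert 7: appended to row 1. P = [[1, 2, 6, 7], [9]], Q = [[1, 2, 4, 5], [3]].
Insert 8: appended to row 1. P = [[1, 2, 6, 7, 8], [9]], Q = [[1, 2, 4, 5, 6], [3]].
Insert 5: 5 bumps 6 from row 1; 6 bumps 9 from row 2; 9 starts row 3. P = [[1, 2, 5, 7, 8], [6], [9]], Q = [[1, 2, 4, 5, 6], [3], [7]].
Insert 3: 3 bumps 5 from row 1; 5 bumps 6 from row 2; 6 bumps 9 from row 3; 9 starts row 4. P = [[1, 2, 3, 7, 8], [5], [6], [9]], Q = [[1, 2, 4, 5, 6], [3], [7], [8]].
Insert 4: 4 bumps 7 from row 1; 7 appends to row 2. P = [[1, 2, 3, 4, 8], [5, 7], [6], [9]], Q = [[1, 2, 4, 5, 6], [3, 9], [7], [8]].

So P = [[1, 2, 3, 4, 8], [5, 7], [6], [9]], Q = [[1, 2, 4, 5, 6], [3, 9], [7], [8]].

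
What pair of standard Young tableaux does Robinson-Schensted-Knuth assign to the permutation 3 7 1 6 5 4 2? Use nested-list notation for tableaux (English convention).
P = [[1, 2], [3, 4], [5], [6], [7]], Q = [[1, 2], [3, 4], [5], [6], [7]]

Insert each entry of the permutation into P by Schensted row insertion, recording in Q the position of each new cell.

After inserting 3: P = [[3]].
After inserting 7: P = [[3, 7]].
After inserting 1: P = [[1, 7], [3]].
After inserting 6: P = [[1, 6], [3, 7]].
After inserting 5: P = [[1, 5], [3, 6], [7]].
After inserting 4: P = [[1, 4], [3, 5], [6], [7]].
After inserting 2: P = [[1, 2], [3, 4], [5], [6], [7]].

So P = [[1, 2], [3, 4], [5], [6], [7]], Q = [[1, 2], [3, 4], [5], [6], [7]].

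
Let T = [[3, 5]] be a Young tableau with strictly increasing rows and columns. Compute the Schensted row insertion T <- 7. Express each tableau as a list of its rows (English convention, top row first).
[[3, 5, 7]]

7 is larger than every entry of row 1, so it is appended to row 1. The new tableau is [[3, 5, 7]].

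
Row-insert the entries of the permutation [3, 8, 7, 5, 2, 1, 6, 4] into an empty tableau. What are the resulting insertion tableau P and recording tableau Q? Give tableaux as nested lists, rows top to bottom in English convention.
P = [[1, 4, 6], [2, 5], [3], [7], [8]], Q = [[1, 2, 7], [3, 8], [4], [5], [6]]

Insert each entry of the permutation into P by Schensted row insertion, recording in Q the position of each new cell.

Insert 3: appended to row 1. P = [[3]].
Insert 8: appended to row 1. P = [[3, 8]].
Insert 7: 7 bumps 8 from row 1; 8 starts row 2. P = [[3, 7], [8]].
Insert 5: 5 bumps 7 from row 1; 7 bumps 8 from row 2; 8 starts row 3. P = [[3, 5], [7], [8]].
Insert 2: 2 bumps 3 from row 1; 3 bumps 7 from row 2; 7 bumps 8 from row 3; 8 starts row 4. P = [[2, 5], [3], [7], [8]].
Insert 1: 1 bumps 2 from row 1; 2 bumps 3 from row 2; 3 bumps 7 from row 3; 7 bumps 8 from row 4; 8 starts row 5. P = [[1, 5], [2], [3], [7], [8]].
Insert 6: appended to row 1. P = [[1, 5, 6], [2], [3], [7], [8]].
Insert 4: 4 bumps 5 from row 1; 5 appends to row 2. P = [[1, 4, 6], [2, 5], [3], [7], [8]].

So P = [[1, 4, 6], [2, 5], [3], [7], [8]], Q = [[1, 2, 7], [3, 8], [4], [5], [6]].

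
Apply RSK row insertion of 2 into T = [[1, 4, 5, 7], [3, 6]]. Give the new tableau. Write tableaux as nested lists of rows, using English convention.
In row 1, 2 replaces 4 (the leftmost entry greater than 2); 4 is bumped to row 2. In row 2, 4 replaces 6 (the leftmost entry greater than 4); 6 is bumped to row 3. 6 starts a new row 3. The new tableau is [[1, 2, 5, 7], [3, 4], [6]].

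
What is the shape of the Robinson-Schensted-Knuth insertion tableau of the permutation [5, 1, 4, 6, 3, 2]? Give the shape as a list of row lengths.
[3, 1, 1, 1]

Row-insert each entry into an empty tableau.

After inserting 5: P = [[5]].
After inserting 1: P = [[1], [5]].
After inserting 4: P = [[1, 4], [5]].
After inserting 6: P = [[1, 4, 6], [5]].
After inserting 3: P = [[1, 3, 6], [4], [5]].
After inserting 2: P = [[1, 2, 6], [3], [4], [5]].

The final insertion tableau P = [[1, 2, 6], [3], [4], [5]] has shape [3, 1, 1, 1].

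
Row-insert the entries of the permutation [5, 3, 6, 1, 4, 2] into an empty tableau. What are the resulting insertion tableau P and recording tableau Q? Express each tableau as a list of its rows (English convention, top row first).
P = [[1, 2], [3, 4], [5, 6]], Q = [[1, 3], [2, 5], [4, 6]]

Insert each entry of the permutation into P by Schensted row insertion, recording in Q the position of each new cell.

Insert 5: appended to row 1. P = [[5]].
Insert 3: 3 bumps 5 from row 1; 5 starts row 2. P = [[3], [5]].
Insert 6: appended to row 1. P = [[3, 6], [5]].
Insert 1: 1 bumps 3 from row 1; 3 bumps 5 from row 2; 5 starts row 3. P = [[1, 6], [3], [5]].
Insert 4: 4 bumps 6 from row 1; 6 appends to row 2. P = [[1, 4], [3, 6], [5]].
Insert 2: 2 bumps 4 from row 1; 4 bumps 6 from row 2; 6 appends to row 3. P = [[1, 2], [3, 4], [5, 6]].

So P = [[1, 2], [3, 4], [5, 6]], Q = [[1, 3], [2, 5], [4, 6]].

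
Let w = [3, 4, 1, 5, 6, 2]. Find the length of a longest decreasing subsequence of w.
2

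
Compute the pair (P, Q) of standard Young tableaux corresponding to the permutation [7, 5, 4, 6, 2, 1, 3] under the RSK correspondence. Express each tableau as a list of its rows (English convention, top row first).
Insert each entry of the permutation into P by Schensted row insertion, recording in Q the position of each new cell.

Insert 7: appended to row 1. P = [[7]], Q = [[1]].
Insert 5: 5 bumps 7 from row 1; 7 starts row 2. P = [[5], [7]], Q = [[1], [2]].
Insert 4: 4 bumps 5 from row 1; 5 bumps 7 from row 2; 7 starts row 3. P = [[4], [5], [7]], Q = [[1], [2], [3]].
Insert 6: appended to row 1. P = [[4, 6], [5], [7]], Q = [[1, 4], [2], [3]].
Insert 2: 2 bumps 4 from row 1; 4 bumps 5 from row 2; 5 bumps 7 from row 3; 7 starts row 4. P = [[2, 6], [4], [5], [7]], Q = [[1, 4], [2], [3], [5]].
Insert 1: 1 bumps 2 from row 1; 2 bumps 4 from row 2; 4 bumps 5 from row 3; 5 bumps 7 from row 4; 7 starts row 5. P = [[1, 6], [2], [4], [5], [7]], Q = [[1, 4], [2], [3], [5], [6]].
Insert 3: 3 bumps 6 from row 1; 6 appends to row 2. P = [[1, 3], [2, 6], [4], [5], [7]], Q = [[1, 4], [2, 7], [3], [5], [6]].

So P = [[1, 3], [2, 6], [4], [5], [7]], Q = [[1, 4], [2, 7], [3], [5], [6]].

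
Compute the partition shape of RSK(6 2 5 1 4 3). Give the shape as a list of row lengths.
Row-insert each entry into an empty tableau.

After inserting 6: P = [[6]].
After inserting 2: P = [[2], [6]].
After inserting 5: P = [[2, 5], [6]].
After inserting 1: P = [[1, 5], [2], [6]].
After inserting 4: P = [[1, 4], [2, 5], [6]].
After inserting 3: P = [[1, 3], [2, 4], [5], [6]].

The final insertion tableau P = [[1, 3], [2, 4], [5], [6]] has shape [2, 2, 1, 1].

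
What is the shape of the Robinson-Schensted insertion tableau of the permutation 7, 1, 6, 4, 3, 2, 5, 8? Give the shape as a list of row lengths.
Row-insert each entry into an empty tableau.

After inserting 7: P = [[7]].
After inserting 1: P = [[1], [7]].
After inserting 6: P = [[1, 6], [7]].
After inserting 4: P = [[1, 4], [6], [7]].
After inserting 3: P = [[1, 3], [4], [6], [7]].
After inserting 2: P = [[1, 2], [3], [4], [6], [7]].
After inserting 5: P = [[1, 2, 5], [3], [4], [6], [7]].
After inserting 8: P = [[1, 2, 5, 8], [3], [4], [6], [7]].

The final insertion tableau P = [[1, 2, 5, 8], [3], [4], [6], [7]] has shape [4, 1, 1, 1, 1].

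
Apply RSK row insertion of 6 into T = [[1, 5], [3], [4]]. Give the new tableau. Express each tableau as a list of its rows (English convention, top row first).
[[1, 5, 6], [3], [4]]

6 is larger than every entry of row 1, so it is appended to row 1. The new tableau is [[1, 5, 6], [3], [4]].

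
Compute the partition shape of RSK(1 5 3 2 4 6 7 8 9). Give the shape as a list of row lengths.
[7, 1, 1]

RSK row insertion gives P = [[1, 2, 4, 6, 7, 8, 9], [3], [5]], which has shape [7, 1, 1].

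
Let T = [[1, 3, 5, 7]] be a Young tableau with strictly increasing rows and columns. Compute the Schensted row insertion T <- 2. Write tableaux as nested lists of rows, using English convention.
In row 1, 2 replaces 3 (the leftmost entry greater than 2); 3 is bumped to row 2. 3 starts a new row 2. The new tableau is [[1, 2, 5, 7], [3]].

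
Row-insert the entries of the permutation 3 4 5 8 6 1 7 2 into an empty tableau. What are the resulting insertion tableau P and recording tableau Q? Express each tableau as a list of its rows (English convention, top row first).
Insert each entry of the permutation into P by Schensted row insertion, recording in Q the position of each new cell.

Insert 3: appended to row 1. P = [[3]].
Insert 4: appended to row 1. P = [[3, 4]].
Insert 5: appended to row 1. P = [[3, 4, 5]].
Insert 8: appended to row 1. P = [[3, 4, 5, 8]].
Insert 6: 6 bumps 8 from row 1; 8 starts row 2. P = [[3, 4, 5, 6], [8]].
Insert 1: 1 bumps 3 from row 1; 3 bumps 8 from row 2; 8 starts row 3. P = [[1, 4, 5, 6], [3], [8]].
Insert 7: appended to row 1. P = [[1, 4, 5, 6, 7], [3], [8]].
Insert 2: 2 bumps 4 from row 1; 4 appends to row 2. P = [[1, 2, 5, 6, 7], [3, 4], [8]].

So P = [[1, 2, 5, 6, 7], [3, 4], [8]], Q = [[1, 2, 3, 4, 7], [5, 8], [6]].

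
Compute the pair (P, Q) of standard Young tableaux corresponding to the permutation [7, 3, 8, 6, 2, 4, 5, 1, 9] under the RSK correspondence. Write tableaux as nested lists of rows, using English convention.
Insert each entry of the permutation into P by Schensted row insertion, recording in Q the position of each new cell.

Insert 7: appended to row 1. P = [[7]].
Insert 3: 3 bumps 7 from row 1; 7 starts row 2. P = [[3], [7]].
Insert 8: appended to row 1. P = [[3, 8], [7]].
Insert 6: 6 bumps 8 from row 1; 8 appends to row 2. P = [[3, 6], [7, 8]].
Insert 2: 2 bumps 3 from row 1; 3 bumps 7 from row 2; 7 starts row 3. P = [[2, 6], [3, 8], [7]].
Insert 4: 4 bumps 6 from row 1; 6 bumps 8 from row 2; 8 appends to row 3. P = [[2, 4], [3, 6], [7, 8]].
Insert 5: appended to row 1. P = [[2, 4, 5], [3, 6], [7, 8]].
Insert 1: 1 bumps 2 from row 1; 2 bumps 3 from row 2; 3 bumps 7 from row 3; 7 starts row 4. P = [[1, 4, 5], [2, 6], [3, 8], [7]].
Insert 9: appended to row 1. P = [[1, 4, 5, 9], [2, 6], [3, 8], [7]].

So P = [[1, 4, 5, 9], [2, 6], [3, 8], [7]], Q = [[1, 3, 7, 9], [2, 4], [5, 6], [8]].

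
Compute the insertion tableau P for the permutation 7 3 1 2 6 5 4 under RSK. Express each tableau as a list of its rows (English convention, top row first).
P = [[1, 2, 4], [3, 5], [6], [7]]

After inserting 7: P = [[7]].
After inserting 3: P = [[3], [7]].
After inserting 1: P = [[1], [3], [7]].
After inserting 2: P = [[1, 2], [3], [7]].
After inserting 6: P = [[1, 2, 6], [3], [7]].
After inserting 5: P = [[1, 2, 5], [3, 6], [7]].
After inserting 4: P = [[1, 2, 4], [3, 5], [6], [7]].

So P = [[1, 2, 4], [3, 5], [6], [7]].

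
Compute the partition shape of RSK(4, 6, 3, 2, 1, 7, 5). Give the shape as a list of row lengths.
RSK row insertion gives P = [[1, 5, 7], [2, 6], [3], [4]], which has shape [3, 2, 1, 1].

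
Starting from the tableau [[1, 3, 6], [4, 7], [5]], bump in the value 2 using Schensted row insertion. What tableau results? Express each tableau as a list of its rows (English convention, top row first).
In row 1, 2 replaces 3 (the leftmost entry greater than 2); 3 is bumped to row 2. In row 2, 3 replaces 4 (the leftmost entry greater than 3); 4 is bumped to row 3. In row 3, 4 replaces 5 (the leftmost entry greater than 4); 5 is bumped to row 4. 5 starts a new row 4. The new tableau is [[1, 2, 6], [3, 7], [4], [5]].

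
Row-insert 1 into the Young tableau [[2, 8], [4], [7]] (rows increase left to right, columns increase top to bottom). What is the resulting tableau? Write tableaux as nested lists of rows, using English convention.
In row 1, 1 replaces 2 (the leftmost entry greater than 1); 2 is bumped to row 2. In row 2, 2 replaces 4 (the leftmost entry greater than 2); 4 is bumped to row 3. In row 3, 4 replaces 7 (the leftmost entry greater than 4); 7 is bumped to row 4. 7 starts a new row 4. The new tableau is [[1, 8], [2], [4], [7]].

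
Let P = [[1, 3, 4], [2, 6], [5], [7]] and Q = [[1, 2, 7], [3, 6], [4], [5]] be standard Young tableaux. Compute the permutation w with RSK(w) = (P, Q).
Reverse RSK: for i = n, n-1, ..., 1, locate i in Q, remove the corresponding corner cell from P, and reverse-bump its entry up through P; the value ejected from row 1 is w(i).

So w = 5 7 6 2 1 3 4.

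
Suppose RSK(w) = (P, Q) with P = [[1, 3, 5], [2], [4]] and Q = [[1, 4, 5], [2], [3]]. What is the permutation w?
Reverse RSK: for i = n, n-1, ..., 1, locate i in Q, remove the corresponding corner cell from P, and reverse-bump its entry up through P; the value ejected from row 1 is w(i).

So w = 4 2 1 3 5.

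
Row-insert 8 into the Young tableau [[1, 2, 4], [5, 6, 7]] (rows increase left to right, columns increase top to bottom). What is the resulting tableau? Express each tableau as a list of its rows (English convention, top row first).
[[1, 2, 4, 8], [5, 6, 7]]

8 is larger than every entry of row 1, so it is appended to row 1. The new tableau is [[1, 2, 4, 8], [5, 6, 7]].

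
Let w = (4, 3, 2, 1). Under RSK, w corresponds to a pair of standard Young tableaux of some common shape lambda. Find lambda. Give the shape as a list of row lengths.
Row-insert each entry into an empty tableau.

After inserting 4: P = [[4]].
After inserting 3: P = [[3], [4]].
After inserting 2: P = [[2], [3], [4]].
After inserting 1: P = [[1], [2], [3], [4]].

The final insertion tableau P = [[1], [2], [3], [4]] has shape [1, 1, 1, 1].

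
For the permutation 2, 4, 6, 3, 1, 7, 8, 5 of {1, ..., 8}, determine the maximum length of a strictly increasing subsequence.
5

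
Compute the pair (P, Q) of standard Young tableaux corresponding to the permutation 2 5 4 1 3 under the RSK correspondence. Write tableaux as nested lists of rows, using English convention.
P = [[1, 3], [2, 4], [5]], Q = [[1, 2], [3, 5], [4]]

Insert each entry of the permutation into P by Schensted row insertion, recording in Q the position of each new cell.

Insert 2: appended to row 1. P = [[2]], Q = [[1]].
Insert 5: appended to row 1. P = [[2, 5]], Q = [[1, 2]].
Insert 4: 4 bumps 5 from row 1; 5 starts row 2. P = [[2, 4], [5]], Q = [[1, 2], [3]].
Insert 1: 1 bumps 2 from row 1; 2 bumps 5 from row 2; 5 starts row 3. P = [[1, 4], [2], [5]], Q = [[1, 2], [3], [4]].
Insert 3: 3 bumps 4 from row 1; 4 appends to row 2. P = [[1, 3], [2, 4], [5]], Q = [[1, 2], [3, 5], [4]].

So P = [[1, 3], [2, 4], [5]], Q = [[1, 2], [3, 5], [4]].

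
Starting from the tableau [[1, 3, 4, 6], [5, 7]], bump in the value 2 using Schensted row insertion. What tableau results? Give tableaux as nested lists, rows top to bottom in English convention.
In row 1, 2 replaces 3 (the leftmost entry greater than 2); 3 is bumped to row 2. In row 2, 3 replaces 5 (the leftmost entry greater than 3); 5 is bumped to row 3. 5 starts a new row 3. The new tableau is [[1, 2, 4, 6], [3, 7], [5]].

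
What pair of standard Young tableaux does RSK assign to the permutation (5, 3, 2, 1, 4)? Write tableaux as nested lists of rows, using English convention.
Insert each entry of the permutation into P by Schensted row insertion, recording in Q the position of each new cell.

Insert 5: appended to row 1. P = [[5]].
Insert 3: 3 bumps 5 from row 1; 5 starts row 2. P = [[3], [5]].
Insert 2: 2 bumps 3 from row 1; 3 bumps 5 from row 2; 5 starts row 3. P = [[2], [3], [5]].
Insert 1: 1 bumps 2 from row 1; 2 bumps 3 from row 2; 3 bumps 5 from row 3; 5 starts row 4. P = [[1], [2], [3], [5]].
Insert 4: appended to row 1. P = [[1, 4], [2], [3], [5]].

So P = [[1, 4], [2], [3], [5]], Q = [[1, 5], [2], [3], [4]].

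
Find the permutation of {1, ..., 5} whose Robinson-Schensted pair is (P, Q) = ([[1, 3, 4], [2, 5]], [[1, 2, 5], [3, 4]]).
Reverse the RSK construction: for i from n down to 1, find the cell of Q containing i, remove the entry at that cell from P, and reverse-bump it up through P; the value ejected from row 1 is w(i).

Step i=5: Q has 5 at row 1, column 3; remove that cell from P, ejecting 4. So w(5) = 4. P is now [[1, 3], [2, 5]].
Step i=4: Q has 4 at row 2, column 2; remove 5 from row 2 of P and reverse-bump: 5 enters row 1 and ejects 3. So w(4) = 3. P is now [[1, 5], [2]].
Step i=3: Q has 3 at row 2, column 1; remove 2 from row 2 of P and reverse-bump: 2 enters row 1 and ejects 1. So w(3) = 1. P is now [[2, 5]].
Step i=2: Q has 2 at row 1, column 2; remove that cell from P, ejecting 5. So w(2) = 5. P is now [[2]].
Step i=1: Q has 1 at row 1, column 1; remove that cell from P, ejecting 2. So w(1) = 2. P is now [].

So w = 2 5 1 3 4.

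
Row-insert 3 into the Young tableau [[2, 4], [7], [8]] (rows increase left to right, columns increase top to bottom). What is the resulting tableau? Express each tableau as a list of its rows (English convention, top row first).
[[2, 3], [4], [7], [8]]

In row 1, 3 replaces 4 (the leftmost entry greater than 3); 4 is bumped to row 2. In row 2, 4 replaces 7 (the leftmost entry greater than 4); 7 is bumped to row 3. In row 3, 7 replaces 8 (the leftmost entry greater than 7); 8 is bumped to row 4. 8 starts a new row 4. The new tableau is [[2, 3], [4], [7], [8]].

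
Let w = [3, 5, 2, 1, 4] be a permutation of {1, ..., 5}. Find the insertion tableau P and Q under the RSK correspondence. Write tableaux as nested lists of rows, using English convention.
Insert each entry of the permutation into P by Schensted row insertion, recording in Q the position of each new cell.

Insert 3: appended to row 1. P = [[3]], Q = [[1]].
Insert 5: appended to row 1. P = [[3, 5]], Q = [[1, 2]].
Insert 2: 2 bumps 3 from row 1; 3 starts row 2. P = [[2, 5], [3]], Q = [[1, 2], [3]].
Insert 1: 1 bumps 2 from row 1; 2 bumps 3 from row 2; 3 starts row 3. P = [[1, 5], [2], [3]], Q = [[1, 2], [3], [4]].
Insert 4: 4 bumps 5 from row 1; 5 appends to row 2. P = [[1, 4], [2, 5], [3]], Q = [[1, 2], [3, 5], [4]].

So P = [[1, 4], [2, 5], [3]], Q = [[1, 2], [3, 5], [4]].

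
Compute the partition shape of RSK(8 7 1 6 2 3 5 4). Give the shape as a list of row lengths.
Row-insert each entry into an empty tableau.

After inserting 8: P = [[8]].
After inserting 7: P = [[7], [8]].
After inserting 1: P = [[1], [7], [8]].
After inserting 6: P = [[1, 6], [7], [8]].
After inserting 2: P = [[1, 2], [6], [7], [8]].
After inserting 3: P = [[1, 2, 3], [6], [7], [8]].
After inserting 5: P = [[1, 2, 3, 5], [6], [7], [8]].
After inserting 4: P = [[1, 2, 3, 4], [5], [6], [7], [8]].

The final insertion tableau P = [[1, 2, 3, 4], [5], [6], [7], [8]] has shape [4, 1, 1, 1, 1].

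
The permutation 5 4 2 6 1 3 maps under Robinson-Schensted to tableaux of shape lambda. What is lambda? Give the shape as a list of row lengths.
[2, 2, 1, 1]

Row-insert each entry into an empty tableau.

After inserting 5: P = [[5]].
After inserting 4: P = [[4], [5]].
After inserting 2: P = [[2], [4], [5]].
After inserting 6: P = [[2, 6], [4], [5]].
After inserting 1: P = [[1, 6], [2], [4], [5]].
After inserting 3: P = [[1, 3], [2, 6], [4], [5]].

The final insertion tableau P = [[1, 3], [2, 6], [4], [5]] has shape [2, 2, 1, 1].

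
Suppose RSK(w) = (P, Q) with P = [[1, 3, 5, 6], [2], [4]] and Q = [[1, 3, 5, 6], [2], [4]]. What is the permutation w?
Reverse the RSK construction: for i from n down to 1, find the cell of Q containing i, remove the entry at that cell from P, and reverse-bump it up through P; the value ejected from row 1 is w(i).

Step i=6: Q has 6 at row 1, column 4; remove that cell from P, ejecting 6. So w(6) = 6. P is now [[1, 3, 5], [2], [4]].
Step i=5: Q has 5 at row 1, column 3; remove that cell from P, ejecting 5. So w(5) = 5. P is now [[1, 3], [2], [4]].
Step i=4: Q has 4 at row 3, column 1; remove 4 from row 3 of P and reverse-bump: 4 enters row 2 and ejects 2; 2 enters row 1 and ejects 1. So w(4) = 1. P is now [[2, 3], [4]].
Step i=3: Q has 3 at row 1, column 2; remove that cell from P, ejecting 3. So w(3) = 3. P is now [[2], [4]].
Step i=2: Q has 2 at row 2, column 1; remove 4 from row 2 of P and reverse-bump: 4 enters row 1 and ejects 2. So w(2) = 2. P is now [[4]].
Step i=1: Q has 1 at row 1, column 1; remove that cell from P, ejecting 4. So w(1) = 4. P is now [].

So w = 4 2 3 1 5 6.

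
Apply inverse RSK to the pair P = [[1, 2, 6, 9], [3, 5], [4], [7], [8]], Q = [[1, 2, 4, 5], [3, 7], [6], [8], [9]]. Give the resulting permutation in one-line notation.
Reverse the RSK construction: for i from n down to 1, find the cell of Q containing i, remove the entry at that cell from P, and reverse-bump it up through P; the value ejected from row 1 is w(i).

Step i=9: Q has 9 at row 5, column 1; remove 8 from row 5 of P and reverse-bump: 8 enters row 4 and ejects 7; 7 enters row 3 and ejects 4; 4 enters row 2 and ejects 3; 3 enters row 1 and ejects 2. So w(9) = 2. P is now [[1, 3, 6, 9], [4, 5], [7], [8]].
Step i=8: Q has 8 at row 4, column 1; remove 8 from row 4 of P and reverse-bump: 8 enters row 3 and ejects 7; 7 enters row 2 and ejects 5; 5 enters row 1 and ejects 3. So w(8) = 3. P is now [[1, 5, 6, 9], [4, 7], [8]].
Step i=7: Q has 7 at row 2, column 2; remove 7 from row 2 of P and reverse-bump: 7 enters row 1 and ejects 6. So w(7) = 6. P is now [[1, 5, 7, 9], [4], [8]].
Step i=6: Q has 6 at row 3, column 1; remove 8 from row 3 of P and reverse-bump: 8 enters row 2 and ejects 4; 4 enters row 1 and ejects 1. So w(6) = 1. P is now [[4, 5, 7, 9], [8]].
Step i=5: Q has 5 at row 1, column 4; remove that cell from P, ejecting 9. So w(5) = 9. P is now [[4, 5, 7], [8]].
Step i=4: Q has 4 at row 1, column 3; remove that cell from P, ejecting 7. So w(4) = 7. P is now [[4, 5], [8]].
Step i=3: Q has 3 at row 2, column 1; remove 8 from row 2 of P and reverse-bump: 8 enters row 1 and ejects 5. So w(3) = 5. P is now [[4, 8]].
Step i=2: Q has 2 at row 1, column 2; remove that cell from P, ejecting 8. So w(2) = 8. P is now [[4]].
Step i=1: Q has 1 at row 1, column 1; remove that cell from P, ejecting 4. So w(1) = 4. P is now [].

So w = 4 8 5 7 9 1 6 3 2.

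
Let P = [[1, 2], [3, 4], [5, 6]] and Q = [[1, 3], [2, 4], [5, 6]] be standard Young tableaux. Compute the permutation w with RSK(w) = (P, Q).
5 3 6 4 1 2

Reverse the RSK construction: for i from n down to 1, find the cell of Q containing i, remove the entry at that cell from P, and reverse-bump it up through P; the value ejected from row 1 is w(i).

Step i=6: Q has 6 at row 3, column 2; remove 6 from row 3 of P and reverse-bump: 6 enters row 2 and ejects 4; 4 enters row 1 and ejects 2. So w(6) = 2. P is now [[1, 4], [3, 6], [5]].
Step i=5: Q has 5 at row 3, column 1; remove 5 from row 3 of P and reverse-bump: 5 enters row 2 and ejects 3; 3 enters row 1 and ejects 1. So w(5) = 1. P is now [[3, 4], [5, 6]].
Step i=4: Q has 4 at row 2, column 2; remove 6 from row 2 of P and reverse-bump: 6 enters row 1 and ejects 4. So w(4) = 4. P is now [[3, 6], [5]].
Step i=3: Q has 3 at row 1, column 2; remove that cell from P, ejecting 6. So w(3) = 6. P is now [[3], [5]].
Step i=2: Q has 2 at row 2, column 1; remove 5 from row 2 of P and reverse-bump: 5 enters row 1 and ejects 3. So w(2) = 3. P is now [[5]].
Step i=1: Q has 1 at row 1, column 1; remove that cell from P, ejecting 5. So w(1) = 5. P is now [].

So w = 5 3 6 4 1 2.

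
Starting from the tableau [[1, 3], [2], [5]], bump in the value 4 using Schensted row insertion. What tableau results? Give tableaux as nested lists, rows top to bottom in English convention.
4 is larger than every entry of row 1, so it is appended to row 1. The new tableau is [[1, 3, 4], [2], [5]].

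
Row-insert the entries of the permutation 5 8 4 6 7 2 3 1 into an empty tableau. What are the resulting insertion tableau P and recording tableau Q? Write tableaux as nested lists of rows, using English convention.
P = [[1, 3, 7], [2, 6], [4, 8], [5]], Q = [[1, 2, 5], [3, 4], [6, 7], [8]]

Insert each entry of the permutation into P by Schensted row insertion, recording in Q the position of each new cell.

After inserting 5: P = [[5]].
After inserting 8: P = [[5, 8]].
After inserting 4: P = [[4, 8], [5]].
After inserting 6: P = [[4, 6], [5, 8]].
After inserting 7: P = [[4, 6, 7], [5, 8]].
After inserting 2: P = [[2, 6, 7], [4, 8], [5]].
After inserting 3: P = [[2, 3, 7], [4, 6], [5, 8]].
After inserting 1: P = [[1, 3, 7], [2, 6], [4, 8], [5]].

So P = [[1, 3, 7], [2, 6], [4, 8], [5]], Q = [[1, 2, 5], [3, 4], [6, 7], [8]].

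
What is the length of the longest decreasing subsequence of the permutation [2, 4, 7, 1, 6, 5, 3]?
4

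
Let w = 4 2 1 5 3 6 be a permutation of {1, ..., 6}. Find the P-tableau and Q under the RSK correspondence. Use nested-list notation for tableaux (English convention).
P = [[1, 3, 6], [2, 5], [4]], Q = [[1, 4, 6], [2, 5], [3]]

Insert each entry of the permutation into P by Schensted row insertion, recording in Q the position of each new cell.

Insert 4: appended to row 1. P = [[4]].
Insert 2: 2 bumps 4 from row 1; 4 starts row 2. P = [[2], [4]].
Insert 1: 1 bumps 2 from row 1; 2 bumps 4 from row 2; 4 starts row 3. P = [[1], [2], [4]].
Insert 5: appended to row 1. P = [[1, 5], [2], [4]].
Insert 3: 3 bumps 5 from row 1; 5 appends to row 2. P = [[1, 3], [2, 5], [4]].
Insert 6: appended to row 1. P = [[1, 3, 6], [2, 5], [4]].

So P = [[1, 3, 6], [2, 5], [4]], Q = [[1, 4, 6], [2, 5], [3]].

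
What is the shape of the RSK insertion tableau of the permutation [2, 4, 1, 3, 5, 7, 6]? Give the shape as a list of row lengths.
Row-insert each entry into an empty tableau.

After inserting 2: P = [[2]].
After inserting 4: P = [[2, 4]].
After inserting 1: P = [[1, 4], [2]].
After inserting 3: P = [[1, 3], [2, 4]].
After inserting 5: P = [[1, 3, 5], [2, 4]].
After inserting 7: P = [[1, 3, 5, 7], [2, 4]].
After inserting 6: P = [[1, 3, 5, 6], [2, 4, 7]].

The final insertion tableau P = [[1, 3, 5, 6], [2, 4, 7]] has shape [4, 3].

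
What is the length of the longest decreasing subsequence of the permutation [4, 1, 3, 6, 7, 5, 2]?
3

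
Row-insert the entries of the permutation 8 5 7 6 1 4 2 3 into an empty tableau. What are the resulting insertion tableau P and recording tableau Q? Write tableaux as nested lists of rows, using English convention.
P = [[1, 2, 3], [4, 6], [5], [7], [8]], Q = [[1, 3, 8], [2, 6], [4], [5], [7]]

Insert each entry of the permutation into P by Schensted row insertion, recording in Q the position of each new cell.

Insert 8: appended to row 1. P = [[8]].
Insert 5: 5 bumps 8 from row 1; 8 starts row 2. P = [[5], [8]].
Insert 7: appended to row 1. P = [[5, 7], [8]].
Insert 6: 6 bumps 7 from row 1; 7 bumps 8 from row 2; 8 starts row 3. P = [[5, 6], [7], [8]].
Insert 1: 1 bumps 5 from row 1; 5 bumps 7 from row 2; 7 bumps 8 from row 3; 8 starts row 4. P = [[1, 6], [5], [7], [8]].
Insert 4: 4 bumps 6 from row 1; 6 appends to row 2. P = [[1, 4], [5, 6], [7], [8]].
Insert 2: 2 bumps 4 from row 1; 4 bumps 5 from row 2; 5 bumps 7 from row 3; 7 bumps 8 from row 4; 8 starts row 5. P = [[1, 2], [4, 6], [5], [7], [8]].
Insert 3: appended to row 1. P = [[1, 2, 3], [4, 6], [5], [7], [8]].

So P = [[1, 2, 3], [4, 6], [5], [7], [8]], Q = [[1, 3, 8], [2, 6], [4], [5], [7]].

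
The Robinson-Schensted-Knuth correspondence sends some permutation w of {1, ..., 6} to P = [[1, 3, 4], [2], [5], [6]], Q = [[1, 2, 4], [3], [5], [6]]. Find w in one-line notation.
2 6 3 5 4 1

Reverse the RSK construction: for i from n down to 1, find the cell of Q containing i, remove the entry at that cell from P, and reverse-bump it up through P; the value ejected from row 1 is w(i).

Step i=6: Q has 6 at row 4, column 1; remove 6 from row 4 of P and reverse-bump: 6 enters row 3 and ejects 5; 5 enters row 2 and ejects 2; 2 enters row 1 and ejects 1. So w(6) = 1. P is now [[2, 3, 4], [5], [6]].
Step i=5: Q has 5 at row 3, column 1; remove 6 from row 3 of P and reverse-bump: 6 enters row 2 and ejects 5; 5 enters row 1 and ejects 4. So w(5) = 4. P is now [[2, 3, 5], [6]].
Step i=4: Q has 4 at row 1, column 3; remove that cell from P, ejecting 5. So w(4) = 5. P is now [[2, 3], [6]].
Step i=3: Q has 3 at row 2, column 1; remove 6 from row 2 of P and reverse-bump: 6 enters row 1 and ejects 3. So w(3) = 3. P is now [[2, 6]].
Step i=2: Q has 2 at row 1, column 2; remove that cell from P, ejecting 6. So w(2) = 6. P is now [[2]].
Step i=1: Q has 1 at row 1, column 1; remove that cell from P, ejecting 2. So w(1) = 2. P is now [].

So w = 2 6 3 5 4 1.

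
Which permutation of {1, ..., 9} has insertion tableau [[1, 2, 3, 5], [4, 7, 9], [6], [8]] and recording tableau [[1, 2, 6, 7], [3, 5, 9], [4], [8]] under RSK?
6 8 7 1 2 4 9 3 5

Reverse RSK: for i = n, n-1, ..., 1, locate i in Q, remove the corresponding corner cell from P, and reverse-bump its entry up through P; the value ejected from row 1 is w(i).

So w = 6 8 7 1 2 4 9 3 5.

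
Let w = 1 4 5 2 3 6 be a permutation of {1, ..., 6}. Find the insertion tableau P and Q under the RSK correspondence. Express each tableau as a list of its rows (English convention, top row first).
Insert each entry of the permutation into P by Schensted row insertion, recording in Q the position of each new cell.

Insert 1: appended to row 1. P = [[1]].
Insert 4: appended to row 1. P = [[1, 4]].
Insert 5: appended to row 1. P = [[1, 4, 5]].
Insert 2: 2 bumps 4 from row 1; 4 starts row 2. P = [[1, 2, 5], [4]].
Insert 3: 3 bumps 5 from row 1; 5 appends to row 2. P = [[1, 2, 3], [4, 5]].
Insert 6: appended to row 1. P = [[1, 2, 3, 6], [4, 5]].

So P = [[1, 2, 3, 6], [4, 5]], Q = [[1, 2, 3, 6], [4, 5]].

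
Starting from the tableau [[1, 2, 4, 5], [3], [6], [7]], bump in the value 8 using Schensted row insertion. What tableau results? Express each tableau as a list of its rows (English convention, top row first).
8 is larger than every entry of row 1, so it is appended to row 1. The new tableau is [[1, 2, 4, 5, 8], [3], [6], [7]].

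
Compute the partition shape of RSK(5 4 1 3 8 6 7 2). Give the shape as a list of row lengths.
[4, 2, 1, 1]

Row-insert each entry into an empty tableau.

After inserting 5: P = [[5]].
After inserting 4: P = [[4], [5]].
After inserting 1: P = [[1], [4], [5]].
After inserting 3: P = [[1, 3], [4], [5]].
After inserting 8: P = [[1, 3, 8], [4], [5]].
After inserting 6: P = [[1, 3, 6], [4, 8], [5]].
After inserting 7: P = [[1, 3, 6, 7], [4, 8], [5]].
After inserting 2: P = [[1, 2, 6, 7], [3, 8], [4], [5]].

The final insertion tableau P = [[1, 2, 6, 7], [3, 8], [4], [5]] has shape [4, 2, 1, 1].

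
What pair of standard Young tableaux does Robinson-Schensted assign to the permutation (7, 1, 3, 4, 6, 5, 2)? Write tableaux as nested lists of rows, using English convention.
Insert each entry of the permutation into P by Schensted row insertion, recording in Q the position of each new cell.

Insert 7: appended to row 1. P = [[7]].
Insert 1: 1 bumps 7 from row 1; 7 starts row 2. P = [[1], [7]].
Insert 3: appended to row 1. P = [[1, 3], [7]].
Insert 4: appended to row 1. P = [[1, 3, 4], [7]].
Insert 6: appended to row 1. P = [[1, 3, 4, 6], [7]].
Insert 5: 5 bumps 6 from row 1; 6 bumps 7 from row 2; 7 starts row 3. P = [[1, 3, 4, 5], [6], [7]].
Insert 2: 2 bumps 3 from row 1; 3 bumps 6 from row 2; 6 bumps 7 from row 3; 7 starts row 4. P = [[1, 2, 4, 5], [3], [6], [7]].

So P = [[1, 2, 4, 5], [3], [6], [7]], Q = [[1, 3, 4, 5], [2], [6], [7]].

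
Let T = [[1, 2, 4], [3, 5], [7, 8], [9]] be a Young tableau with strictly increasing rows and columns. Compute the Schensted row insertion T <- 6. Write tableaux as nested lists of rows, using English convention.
[[1, 2, 4, 6], [3, 5], [7, 8], [9]]

6 is larger than every entry of row 1, so it is appended to row 1. The new tableau is [[1, 2, 4, 6], [3, 5], [7, 8], [9]].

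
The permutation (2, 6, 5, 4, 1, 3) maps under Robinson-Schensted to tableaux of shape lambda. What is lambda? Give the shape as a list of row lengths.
Row-insert each entry into an empty tableau.

After inserting 2: P = [[2]].
After inserting 6: P = [[2, 6]].
After inserting 5: P = [[2, 5], [6]].
After inserting 4: P = [[2, 4], [5], [6]].
After inserting 1: P = [[1, 4], [2], [5], [6]].
After inserting 3: P = [[1, 3], [2, 4], [5], [6]].

The final insertion tableau P = [[1, 3], [2, 4], [5], [6]] has shape [2, 2, 1, 1].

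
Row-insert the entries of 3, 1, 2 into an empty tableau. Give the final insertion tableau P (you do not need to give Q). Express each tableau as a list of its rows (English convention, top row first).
After inserting 3: P = [[3]].
After inserting 1: P = [[1], [3]].
After inserting 2: P = [[1, 2], [3]].

So P = [[1, 2], [3]].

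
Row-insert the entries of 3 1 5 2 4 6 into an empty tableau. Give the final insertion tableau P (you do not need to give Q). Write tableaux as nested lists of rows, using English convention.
P = [[1, 2, 4, 6], [3, 5]]

After inserting 3: P = [[3]].
After inserting 1: P = [[1], [3]].
After inserting 5: P = [[1, 5], [3]].
After inserting 2: P = [[1, 2], [3, 5]].
After inserting 4: P = [[1, 2, 4], [3, 5]].
After inserting 6: P = [[1, 2, 4, 6], [3, 5]].

So P = [[1, 2, 4, 6], [3, 5]].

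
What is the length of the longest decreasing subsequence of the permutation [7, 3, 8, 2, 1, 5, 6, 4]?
4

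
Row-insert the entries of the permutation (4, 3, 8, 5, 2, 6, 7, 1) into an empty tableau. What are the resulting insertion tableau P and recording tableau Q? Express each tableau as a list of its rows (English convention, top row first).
Insert each entry of the permutation into P by Schensted row insertion, recording in Q the position of each new cell.

Insert 4: appended to row 1. P = [[4]].
Insert 3: 3 bumps 4 from row 1; 4 starts row 2. P = [[3], [4]].
Insert 8: appended to row 1. P = [[3, 8], [4]].
Insert 5: 5 bumps 8 from row 1; 8 appends to row 2. P = [[3, 5], [4, 8]].
Insert 2: 2 bumps 3 from row 1; 3 bumps 4 from row 2; 4 starts row 3. P = [[2, 5], [3, 8], [4]].
Insert 6: appended to row 1. P = [[2, 5, 6], [3, 8], [4]].
Insert 7: appended to row 1. P = [[2, 5, 6, 7], [3, 8], [4]].
Insert 1: 1 bumps 2 from row 1; 2 bumps 3 from row 2; 3 bumps 4 from row 3; 4 starts row 4. P = [[1, 5, 6, 7], [2, 8], [3], [4]].

So P = [[1, 5, 6, 7], [2, 8], [3], [4]], Q = [[1, 3, 6, 7], [2, 4], [5], [8]].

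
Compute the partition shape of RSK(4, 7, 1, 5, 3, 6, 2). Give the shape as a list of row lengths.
[3, 2, 1, 1]

RSK row insertion gives P = [[1, 2, 6], [3, 5], [4], [7]], which has shape [3, 2, 1, 1].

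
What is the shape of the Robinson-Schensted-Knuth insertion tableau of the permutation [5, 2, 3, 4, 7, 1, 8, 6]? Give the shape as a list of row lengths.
[5, 2, 1]

Row-insert each entry into an empty tableau.

After inserting 5: P = [[5]].
After inserting 2: P = [[2], [5]].
After inserting 3: P = [[2, 3], [5]].
After inserting 4: P = [[2, 3, 4], [5]].
After inserting 7: P = [[2, 3, 4, 7], [5]].
After inserting 1: P = [[1, 3, 4, 7], [2], [5]].
After inserting 8: P = [[1, 3, 4, 7, 8], [2], [5]].
After inserting 6: P = [[1, 3, 4, 6, 8], [2, 7], [5]].

The final insertion tableau P = [[1, 3, 4, 6, 8], [2, 7], [5]] has shape [5, 2, 1].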